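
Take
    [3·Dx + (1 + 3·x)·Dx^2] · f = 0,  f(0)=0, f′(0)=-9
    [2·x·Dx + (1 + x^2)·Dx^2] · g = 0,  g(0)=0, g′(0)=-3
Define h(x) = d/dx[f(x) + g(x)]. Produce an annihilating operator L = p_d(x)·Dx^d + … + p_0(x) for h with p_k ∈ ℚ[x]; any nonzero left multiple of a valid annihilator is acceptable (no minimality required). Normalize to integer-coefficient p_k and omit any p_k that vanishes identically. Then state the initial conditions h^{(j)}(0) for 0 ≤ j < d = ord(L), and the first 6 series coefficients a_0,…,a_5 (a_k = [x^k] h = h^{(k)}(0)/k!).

L = (-6 - 54·x + 18·x^2 + 18·x^3) + (-20 - 12·x - 48·x^2 + 36·x^3 + 36·x^4)·Dx + (-3 - 7·x + 6·x^2 + 2·x^3 + 9·x^4 + 9·x^5)·Dx^2  (order 2).
h: a_k = -12, 27, -78, 243, -732, 2187, …
ICs: h(0) = -12, h′(0) = 27.

f: a_k = 0, -9, 27/2, -27, 243/4, -729/5, …
g: a_k = 0, -3, 0, 1, 0, -3/5, …
h₀=f+g: left-lcm gives L₀, ord ≤ 4.
Differentiate: ansatz ord ≤ ord L₀ ⇒ L.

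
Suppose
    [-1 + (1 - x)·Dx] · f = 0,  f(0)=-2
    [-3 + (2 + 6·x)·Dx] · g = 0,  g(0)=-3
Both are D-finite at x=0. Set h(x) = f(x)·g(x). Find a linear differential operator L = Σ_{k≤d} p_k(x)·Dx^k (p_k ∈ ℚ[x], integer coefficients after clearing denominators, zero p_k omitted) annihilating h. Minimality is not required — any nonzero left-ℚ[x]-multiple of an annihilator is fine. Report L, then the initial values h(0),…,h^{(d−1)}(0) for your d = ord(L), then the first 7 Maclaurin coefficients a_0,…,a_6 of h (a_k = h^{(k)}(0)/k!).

f: a_k = -2, -2, -2, -2, -2, -2, -2, …
g: a_k = -3, -9/2, 27/8, -81/16, 1215/128, -5103/256, 45927/1024, …
Product ⇒ symmetric product L₀, ord ≤ 1.
L = (5 + 3·x) + (-2 - 4·x + 6·x^2)·Dx  (order 1).
h: a_k = 6, 15, 33/4, 147/8, -39/64, 5025/128, -25827/512, …
ICs: h(0) = 6.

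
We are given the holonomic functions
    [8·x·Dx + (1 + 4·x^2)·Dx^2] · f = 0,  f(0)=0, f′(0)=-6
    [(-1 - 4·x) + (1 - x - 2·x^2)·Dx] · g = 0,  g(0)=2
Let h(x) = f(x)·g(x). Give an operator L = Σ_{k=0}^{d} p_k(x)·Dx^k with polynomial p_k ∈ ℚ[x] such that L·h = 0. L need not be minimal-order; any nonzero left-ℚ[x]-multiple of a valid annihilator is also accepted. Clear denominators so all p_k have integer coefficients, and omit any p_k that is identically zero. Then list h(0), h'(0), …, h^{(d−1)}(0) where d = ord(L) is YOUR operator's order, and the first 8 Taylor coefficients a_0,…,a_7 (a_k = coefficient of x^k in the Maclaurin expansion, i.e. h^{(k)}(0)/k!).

f: a_k = 0, -6, 0, 8, 0, -96/5, 0, 384/7, …
g: a_k = 2, 2, 6, 10, 22, 42, 86, 170, …
f·g: L₀ = L_f ⊗_s L_g, ord ≤ 2·1.
L = (4 + 8·x + 48·x^2) + (2 + 16·x^2 + 48·x^3)·Dx + (-1 + x - 2·x^2 + 4·x^3 + 8·x^4)·Dx^2  (order 2).
h: a_k = 0, -12, -12, -20, -44, -612/5, -1052/5, -12092/35, …
ICs: h(0) = 0, h′(0) = -12.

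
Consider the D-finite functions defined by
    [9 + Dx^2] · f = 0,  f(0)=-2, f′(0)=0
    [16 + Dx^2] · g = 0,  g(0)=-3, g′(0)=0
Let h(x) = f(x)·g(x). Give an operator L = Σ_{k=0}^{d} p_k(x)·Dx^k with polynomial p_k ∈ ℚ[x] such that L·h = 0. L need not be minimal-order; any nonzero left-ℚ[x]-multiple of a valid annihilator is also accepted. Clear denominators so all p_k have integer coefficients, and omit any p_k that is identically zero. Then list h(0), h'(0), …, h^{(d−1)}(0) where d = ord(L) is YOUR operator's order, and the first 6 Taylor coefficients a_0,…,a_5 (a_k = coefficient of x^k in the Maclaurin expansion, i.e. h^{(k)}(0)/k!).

L = 49 + 50·Dx^2 + Dx^4  (order 4).
h: a_k = 6, 0, -75, 0, 1201/4, 0, …
ICs: h(0) = 6, h′(0) = 0, h′′(0) = -150, h′′′(0) = 0.

f: a_k = -2, 0, 9, 0, -27/4, 0, …
g: a_k = -3, 0, 24, 0, -32, 0, …
Sym-product of L_f,L_g gives L₀ (≤ ord 4).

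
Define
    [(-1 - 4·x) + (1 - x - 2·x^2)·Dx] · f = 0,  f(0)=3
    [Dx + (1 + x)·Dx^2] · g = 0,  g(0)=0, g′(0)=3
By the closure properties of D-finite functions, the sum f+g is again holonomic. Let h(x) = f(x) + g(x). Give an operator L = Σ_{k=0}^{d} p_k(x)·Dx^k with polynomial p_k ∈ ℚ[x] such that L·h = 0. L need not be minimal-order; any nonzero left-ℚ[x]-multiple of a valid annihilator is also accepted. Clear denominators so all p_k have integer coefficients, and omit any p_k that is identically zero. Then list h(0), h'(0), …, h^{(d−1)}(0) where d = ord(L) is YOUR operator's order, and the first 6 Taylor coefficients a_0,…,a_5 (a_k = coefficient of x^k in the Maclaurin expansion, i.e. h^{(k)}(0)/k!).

L = (42 + 144·x + 144·x^2 + 96·x^3)·Dx + (28 + 172·x + 312·x^2 + 328·x^3 + 160·x^4)·Dx^2 + (-7 - 14·x + 5·x^2 + 56·x^3 + 76·x^4 + 32·x^5)·Dx^3  (order 3).
h: a_k = 3, 6, 15/2, 16, 129/4, 318/5, …
ICs: h(0) = 3, h′(0) = 6, h′′(0) = 15.

f: a_k = 3, 3, 9, 15, 33, 63, …
g: a_k = 0, 3, -3/2, 1, -3/4, 3/5, …
h₀=f+g: left-lcm gives L₀, ord ≤ 3.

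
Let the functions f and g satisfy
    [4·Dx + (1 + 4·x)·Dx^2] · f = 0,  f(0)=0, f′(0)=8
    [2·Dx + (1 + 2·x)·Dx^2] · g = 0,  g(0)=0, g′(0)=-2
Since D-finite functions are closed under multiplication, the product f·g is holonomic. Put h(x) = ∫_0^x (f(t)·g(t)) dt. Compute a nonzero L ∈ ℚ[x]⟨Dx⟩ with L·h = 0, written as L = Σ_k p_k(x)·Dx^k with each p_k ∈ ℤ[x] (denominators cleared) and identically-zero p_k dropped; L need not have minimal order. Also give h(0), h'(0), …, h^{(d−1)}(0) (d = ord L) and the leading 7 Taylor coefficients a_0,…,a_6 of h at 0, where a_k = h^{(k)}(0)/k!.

L = (160 + 768·x + 1024·x^2)·Dx^2 + (264 + 2144·x + 5760·x^2 + 5120·x^3)·Dx^3 + (64 + 720·x + 2976·x^2 + 5376·x^3 + 3584·x^4)·Dx^4 + (3 + 44·x + 252·x^2 + 704·x^3 + 960·x^4 + 512·x^5)·Dx^5  (order 5).
h: a_k = 0, 0, 0, -16/3, 12, -416/15, 208/3, …
ICs: h(0) = 0, h′(0) = 0, h′′(0) = 0, h′′′(0) = -32, h′′′′(0) = 288.

f: a_k = 0, 8, -16, 128/3, -128, 2048/5, -4096/3, …
g: a_k = 0, -2, 2, -8/3, 4, -32/5, 32/3, …
f·g: L₀ = L_f ⊗_s L_g, ord ≤ 2·2.
h=∫h₀ ⇒ L = L₀·Dx.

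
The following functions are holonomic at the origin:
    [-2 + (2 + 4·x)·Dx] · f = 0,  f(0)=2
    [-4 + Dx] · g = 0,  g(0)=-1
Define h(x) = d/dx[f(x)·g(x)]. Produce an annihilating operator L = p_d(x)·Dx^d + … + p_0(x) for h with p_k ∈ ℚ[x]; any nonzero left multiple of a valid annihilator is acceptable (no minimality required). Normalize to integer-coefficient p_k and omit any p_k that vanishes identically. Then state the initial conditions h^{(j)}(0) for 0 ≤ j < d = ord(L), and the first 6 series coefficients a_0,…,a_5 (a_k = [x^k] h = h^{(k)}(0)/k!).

f: a_k = 2, 2, -1, 1, -5/4, 7/4, …
g: a_k = -1, -4, -8, -32/3, -32/3, -128/15, …
f·g: L₀ = L_f ⊗_s L_g, ord ≤ 1·1.
h₀' ⇒ L via d/dx closure of L₀.
L = (23 + 80·x + 64·x^2) + (-5 - 18·x - 16·x^2)·Dx  (order 1).
h: a_k = -10, -46, -103, -449/3, -1949/12, -1643/12, …
ICs: h(0) = -10.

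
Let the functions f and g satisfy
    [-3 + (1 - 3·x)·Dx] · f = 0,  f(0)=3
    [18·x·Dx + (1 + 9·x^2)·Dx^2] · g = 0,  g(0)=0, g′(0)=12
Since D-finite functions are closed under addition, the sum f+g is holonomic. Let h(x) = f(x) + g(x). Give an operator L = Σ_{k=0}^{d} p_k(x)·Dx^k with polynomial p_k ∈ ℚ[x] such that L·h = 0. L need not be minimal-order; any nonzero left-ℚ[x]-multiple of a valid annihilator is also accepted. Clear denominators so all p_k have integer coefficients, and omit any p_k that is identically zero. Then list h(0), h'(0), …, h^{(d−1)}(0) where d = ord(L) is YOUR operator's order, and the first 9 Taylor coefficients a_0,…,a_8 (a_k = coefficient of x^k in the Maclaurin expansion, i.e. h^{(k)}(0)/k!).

L = (-18 + 216·x + 486·x^2)·Dx + (12 - 18·x + 108·x^2 + 486·x^3)·Dx^2 + (-1 + 81·x^4)·Dx^3  (order 3).
h: a_k = 3, 21, 27, 45, 243, 4617/5, 2187, 37179/7, 19683, …
ICs: h(0) = 3, h′(0) = 21, h′′(0) = 54.

f: a_k = 3, 9, 27, 81, 243, 729, 2187, 6561, 19683, …
g: a_k = 0, 12, 0, -36, 0, 972/5, 0, -8748/7, 0, …
h₀=f+g: left-lcm gives L₀, ord ≤ 3.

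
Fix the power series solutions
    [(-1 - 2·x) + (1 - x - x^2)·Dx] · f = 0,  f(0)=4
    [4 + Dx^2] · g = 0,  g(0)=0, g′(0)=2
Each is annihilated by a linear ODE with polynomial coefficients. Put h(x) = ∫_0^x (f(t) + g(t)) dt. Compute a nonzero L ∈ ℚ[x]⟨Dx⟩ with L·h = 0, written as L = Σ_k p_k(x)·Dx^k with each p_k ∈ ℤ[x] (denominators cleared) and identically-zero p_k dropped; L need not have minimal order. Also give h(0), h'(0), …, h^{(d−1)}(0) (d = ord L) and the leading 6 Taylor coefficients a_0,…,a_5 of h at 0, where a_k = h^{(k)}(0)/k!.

L = (44 + 96·x + 32·x^2 + 48·x^3 + 40·x^4 + 16·x^5)·Dx + (-16 + 20·x + 8·x^2 - 16·x^3 + 12·x^4 + 24·x^5 + 8·x^6)·Dx^2 + (11 + 24·x + 8·x^2 + 12·x^3 + 10·x^4 + 4·x^5)·Dx^3 + (-4 + 5·x + 2·x^2 - 4·x^3 + 3·x^4 + 6·x^5 + 2·x^6)·Dx^4  (order 4).
h: a_k = 0, 4, 3, 8/3, 8/3, 4, …
ICs: h(0) = 0, h′(0) = 4, h′′(0) = 6, h′′′(0) = 16.

f: a_k = 4, 4, 8, 12, 20, 32, …
g: a_k = 0, 2, 0, -4/3, 0, 4/15, …
Sum ⇒ L₀ = lclm(L_f,L_g) in ℚ(x)⟨Dx⟩.
h=∫h₀ ⇒ L = L₀·Dx.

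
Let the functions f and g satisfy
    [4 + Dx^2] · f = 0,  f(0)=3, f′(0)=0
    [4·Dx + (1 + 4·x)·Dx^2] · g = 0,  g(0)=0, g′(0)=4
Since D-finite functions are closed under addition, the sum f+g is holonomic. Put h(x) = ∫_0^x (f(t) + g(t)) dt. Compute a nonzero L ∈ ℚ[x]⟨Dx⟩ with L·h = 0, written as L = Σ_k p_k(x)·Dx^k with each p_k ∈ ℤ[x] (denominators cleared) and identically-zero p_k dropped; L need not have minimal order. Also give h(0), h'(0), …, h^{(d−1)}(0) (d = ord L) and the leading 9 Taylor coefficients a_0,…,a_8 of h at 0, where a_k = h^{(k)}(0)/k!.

L = (400 + 128·x + 256·x^2)·Dx^2 + (36 + 176·x + 192·x^2 + 256·x^3)·Dx^3 + (100 + 32·x + 64·x^2)·Dx^4 + (9 + 44·x + 48·x^2 + 64·x^3)·Dx^5  (order 5).
h: a_k = 0, 3, 2, -14/3, 16/3, -62/5, 512/15, -10244/105, 2048/7, …
ICs: h(0) = 0, h′(0) = 3, h′′(0) = 4, h′′′(0) = -28, h′′′′(0) = 128.

f: a_k = 3, 0, -6, 0, 2, 0, -4/15, 0, 2/105, …
g: a_k = 0, 4, -8, 64/3, -64, 1024/5, -2048/3, 16384/7, -8192, …
L₀ := lclm(L_f,L_g); ord L₀ ≤ 2+2.
Integrate: L := L₀·Dx.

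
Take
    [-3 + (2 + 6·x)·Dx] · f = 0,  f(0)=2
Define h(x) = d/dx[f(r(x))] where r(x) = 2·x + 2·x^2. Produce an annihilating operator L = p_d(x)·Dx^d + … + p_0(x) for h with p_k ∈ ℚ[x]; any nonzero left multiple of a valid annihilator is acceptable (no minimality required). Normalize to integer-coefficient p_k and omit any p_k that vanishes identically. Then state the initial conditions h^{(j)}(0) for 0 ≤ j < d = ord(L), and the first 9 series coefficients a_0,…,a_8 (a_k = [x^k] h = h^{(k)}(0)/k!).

f: a_k = 2, 3, -9/4, 27/8, -405/64, 1701/128, -15309/512, 72171/1024, -2814669/16384, …
h₀=f(r): pull back L_f along r ⇒ L₀.
Derive L from L₀ (diff closure).
L = -1 + (-1 - 8·x - 18·x^2 - 12·x^3)·Dx  (order 1).
h: a_k = 6, -6, 27, -117, 2025/4, -8829/4, 77679/8, -344493/8, 12306249/64, …
ICs: h(0) = 6.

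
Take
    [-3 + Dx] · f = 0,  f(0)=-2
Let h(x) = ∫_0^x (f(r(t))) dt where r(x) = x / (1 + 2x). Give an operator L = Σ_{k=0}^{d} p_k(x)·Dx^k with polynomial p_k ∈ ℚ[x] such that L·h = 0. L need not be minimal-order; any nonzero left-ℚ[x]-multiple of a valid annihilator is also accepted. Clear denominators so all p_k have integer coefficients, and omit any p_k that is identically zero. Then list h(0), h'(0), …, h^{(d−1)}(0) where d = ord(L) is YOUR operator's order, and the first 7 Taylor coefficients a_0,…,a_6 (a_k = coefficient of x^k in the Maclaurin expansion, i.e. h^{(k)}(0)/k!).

f: a_k = -2, -6, -9, -9, -27/4, -81/20, -81/40, …
Change of var in L_f (x↦r) gives L₀.
h=∫₀ˣh₀: take L = L₀·Dx.
L = -3·Dx + (1 + 4·x + 4·x^2)·Dx^2  (order 2).
h: a_k = 0, -2, -3, 1, 3/4, -51/20, 173/40, …
ICs: h(0) = 0, h′(0) = -2.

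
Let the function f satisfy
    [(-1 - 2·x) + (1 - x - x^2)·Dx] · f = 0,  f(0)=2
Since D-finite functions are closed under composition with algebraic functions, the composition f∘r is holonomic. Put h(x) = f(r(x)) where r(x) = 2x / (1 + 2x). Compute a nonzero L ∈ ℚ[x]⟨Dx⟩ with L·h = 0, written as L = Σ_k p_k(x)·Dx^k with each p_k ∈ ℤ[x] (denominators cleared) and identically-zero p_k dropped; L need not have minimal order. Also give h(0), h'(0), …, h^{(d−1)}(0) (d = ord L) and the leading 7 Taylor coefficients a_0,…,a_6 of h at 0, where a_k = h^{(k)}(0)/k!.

L = (2 + 12·x) + (-1 - 4·x + 8·x^3)·Dx  (order 1).
h: a_k = 2, 4, 8, 0, 32, -64, 256, …
ICs: h(0) = 2.

f: a_k = 2, 2, 4, 6, 10, 16, 26, …
Change of var in L_f (x↦r) gives L₀.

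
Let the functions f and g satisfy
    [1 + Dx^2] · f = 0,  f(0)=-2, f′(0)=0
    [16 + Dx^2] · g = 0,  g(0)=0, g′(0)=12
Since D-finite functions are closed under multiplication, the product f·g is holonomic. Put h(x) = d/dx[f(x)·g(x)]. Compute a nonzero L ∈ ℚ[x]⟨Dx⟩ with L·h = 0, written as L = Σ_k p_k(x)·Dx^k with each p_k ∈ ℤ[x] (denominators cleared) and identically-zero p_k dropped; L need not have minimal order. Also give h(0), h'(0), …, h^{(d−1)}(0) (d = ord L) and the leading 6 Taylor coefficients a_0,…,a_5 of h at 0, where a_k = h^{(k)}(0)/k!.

L = 225 + 34·Dx^2 + Dx^4  (order 4).
h: a_k = -24, 0, 228, 0, -421, 0, …
ICs: h(0) = -24, h′(0) = 0, h′′(0) = 456, h′′′(0) = 0.

f: a_k = -2, 0, 1, 0, -1/12, 0, …
g: a_k = 0, 12, 0, -32, 0, 128/5, …
L₀ := L_f ⊗_s L_g (sym. prod.), ord ≤ 4.
Derive L from L₀ (diff closure).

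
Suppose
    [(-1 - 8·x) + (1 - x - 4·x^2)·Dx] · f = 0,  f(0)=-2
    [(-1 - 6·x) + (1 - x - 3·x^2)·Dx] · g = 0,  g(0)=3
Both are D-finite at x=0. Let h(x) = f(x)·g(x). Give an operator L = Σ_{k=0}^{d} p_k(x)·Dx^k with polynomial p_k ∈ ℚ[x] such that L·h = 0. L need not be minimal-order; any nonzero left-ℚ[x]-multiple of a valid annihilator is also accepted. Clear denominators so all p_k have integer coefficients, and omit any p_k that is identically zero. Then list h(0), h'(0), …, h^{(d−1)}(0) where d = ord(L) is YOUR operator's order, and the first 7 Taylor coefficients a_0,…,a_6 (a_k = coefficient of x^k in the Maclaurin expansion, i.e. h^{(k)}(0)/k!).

f: a_k = -2, -2, -10, -18, -58, -130, -362, …
g: a_k = 3, 3, 12, 21, 57, 120, 291, …
h₀=f·g: eliminate ⇒ L₀, order ≤ 1·1.
L = (-2 - 12·x + 21·x^2 + 48·x^3) + (1 - 2·x - 6·x^2 + 7·x^3 + 12·x^4)·Dx  (order 1).
h: a_k = -6, -12, -60, -150, -504, -1344, -3942, …
ICs: h(0) = -6.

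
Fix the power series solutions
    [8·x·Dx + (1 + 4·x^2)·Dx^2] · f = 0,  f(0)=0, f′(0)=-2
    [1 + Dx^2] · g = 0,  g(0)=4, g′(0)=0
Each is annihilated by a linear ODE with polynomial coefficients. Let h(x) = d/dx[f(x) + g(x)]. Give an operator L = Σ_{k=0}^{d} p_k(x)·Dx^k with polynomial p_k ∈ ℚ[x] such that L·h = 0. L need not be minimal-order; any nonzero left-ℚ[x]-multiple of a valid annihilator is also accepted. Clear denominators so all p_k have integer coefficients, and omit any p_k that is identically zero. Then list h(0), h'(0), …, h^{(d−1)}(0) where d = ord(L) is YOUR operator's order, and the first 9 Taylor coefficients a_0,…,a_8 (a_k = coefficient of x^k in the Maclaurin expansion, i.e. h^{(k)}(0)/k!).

f: a_k = 0, -2, 0, 8/3, 0, -32/5, 0, 128/7, 0, …
g: a_k = 4, 0, -2, 0, 1/6, 0, -1/180, 0, 1/10080, …
h₀=f+g: left-lcm gives L₀, ord ≤ 4.
h₀' ⇒ L via d/dx closure of L₀.
L = (-376·x + 1600·x^3 + 128·x^5) + (-7 + 76·x^2 + 432·x^4 + 64·x^6)·Dx + (-376·x + 1600·x^3 + 128·x^5)·Dx^2 + (-7 + 76·x^2 + 432·x^4 + 64·x^6)·Dx^3  (order 3).
h: a_k = -2, -4, 8, 2/3, -32, -1/30, 128, 1/1260, -512, …
ICs: h(0) = -2, h′(0) = -4, h′′(0) = 16.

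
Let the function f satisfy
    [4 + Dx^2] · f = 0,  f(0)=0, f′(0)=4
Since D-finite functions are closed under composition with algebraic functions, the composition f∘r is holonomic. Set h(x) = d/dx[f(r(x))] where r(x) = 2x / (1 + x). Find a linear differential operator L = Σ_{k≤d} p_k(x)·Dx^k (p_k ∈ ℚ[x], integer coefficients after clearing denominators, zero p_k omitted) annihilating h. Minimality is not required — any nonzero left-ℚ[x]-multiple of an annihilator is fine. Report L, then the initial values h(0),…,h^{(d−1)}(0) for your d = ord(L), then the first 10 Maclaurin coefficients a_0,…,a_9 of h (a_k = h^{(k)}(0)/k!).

f: a_k = 0, 4, 0, -8/3, 0, 8/15, 0, -16/315, 0, 8/2835, …
L₀ from L_f via x↦r, Dx↦r'^{-1}Dx.
h₀' ⇒ L via d/dx closure of L₀.
L = (22 + 12·x + 6·x^2) + (6 + 18·x + 18·x^2 + 6·x^3)·Dx + (1 + 4·x + 6·x^2 + 4·x^3 + x^4)·Dx^2  (order 2).
h: a_k = 8, -16, -40, 224, -1544/3, 720, -19688/45, -40256/45, 240824/63, -540080/63, …
ICs: h(0) = 8, h′(0) = -16.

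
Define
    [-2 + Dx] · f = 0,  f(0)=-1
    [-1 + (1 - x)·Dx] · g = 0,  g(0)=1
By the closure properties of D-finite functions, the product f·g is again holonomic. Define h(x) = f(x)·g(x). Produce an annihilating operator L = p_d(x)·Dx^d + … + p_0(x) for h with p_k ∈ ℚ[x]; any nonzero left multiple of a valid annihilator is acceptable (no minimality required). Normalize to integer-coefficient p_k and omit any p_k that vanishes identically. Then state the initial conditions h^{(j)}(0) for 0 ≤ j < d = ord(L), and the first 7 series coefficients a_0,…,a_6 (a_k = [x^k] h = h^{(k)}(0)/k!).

L = (3 - 2·x) + (-1 + x)·Dx  (order 1).
h: a_k = -1, -3, -5, -19/3, -7, -109/15, -331/45, …
ICs: h(0) = -1.

f: a_k = -1, -2, -2, -4/3, -2/3, -4/15, -4/45, …
g: a_k = 1, 1, 1, 1, 1, 1, 1, …
h₀=f·g: eliminate ⇒ L₀, order ≤ 1·1.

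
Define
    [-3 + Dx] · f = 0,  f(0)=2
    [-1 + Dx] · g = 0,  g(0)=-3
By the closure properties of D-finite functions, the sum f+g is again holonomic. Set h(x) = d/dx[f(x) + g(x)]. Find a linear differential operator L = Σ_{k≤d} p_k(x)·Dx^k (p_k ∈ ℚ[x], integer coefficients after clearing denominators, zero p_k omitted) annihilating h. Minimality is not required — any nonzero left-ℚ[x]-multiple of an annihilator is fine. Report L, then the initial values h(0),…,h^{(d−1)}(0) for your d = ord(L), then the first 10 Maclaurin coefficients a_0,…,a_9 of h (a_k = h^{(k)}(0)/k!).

L = 3 - 4·Dx + Dx^2  (order 2).
h: a_k = 3, 15, 51/2, 53/2, 161/8, 97/8, 1457/240, 4373/1680, 13121/13440, 7873/24192, …
ICs: h(0) = 3, h′(0) = 15.

f: a_k = 2, 6, 9, 9, 27/4, 81/20, 81/40, 243/280, 729/2240, 243/2240, …
g: a_k = -3, -3, -3/2, -1/2, -1/8, -1/40, -1/240, -1/1680, -1/13440, -1/120960, …
L₀ := lclm(L_f,L_g); ord L₀ ≤ 1+1.
h₀' ⇒ L via d/dx closure of L₀.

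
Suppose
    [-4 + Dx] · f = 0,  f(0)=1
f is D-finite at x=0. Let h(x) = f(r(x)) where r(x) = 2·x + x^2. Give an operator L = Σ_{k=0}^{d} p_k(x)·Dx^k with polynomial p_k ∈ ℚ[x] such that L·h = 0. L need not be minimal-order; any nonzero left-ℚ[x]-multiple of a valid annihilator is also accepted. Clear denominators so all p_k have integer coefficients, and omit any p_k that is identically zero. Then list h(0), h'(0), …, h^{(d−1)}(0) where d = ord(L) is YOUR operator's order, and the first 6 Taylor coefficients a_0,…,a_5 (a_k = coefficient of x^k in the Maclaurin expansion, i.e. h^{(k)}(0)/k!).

L = (-8 - 8·x) + Dx  (order 1).
h: a_k = 1, 8, 36, 352/3, 920/3, 3392/5, …
ICs: h(0) = 1.

f: a_k = 1, 4, 8, 32/3, 32/3, 128/15, …
Change of var in L_f (x↦r) gives L₀.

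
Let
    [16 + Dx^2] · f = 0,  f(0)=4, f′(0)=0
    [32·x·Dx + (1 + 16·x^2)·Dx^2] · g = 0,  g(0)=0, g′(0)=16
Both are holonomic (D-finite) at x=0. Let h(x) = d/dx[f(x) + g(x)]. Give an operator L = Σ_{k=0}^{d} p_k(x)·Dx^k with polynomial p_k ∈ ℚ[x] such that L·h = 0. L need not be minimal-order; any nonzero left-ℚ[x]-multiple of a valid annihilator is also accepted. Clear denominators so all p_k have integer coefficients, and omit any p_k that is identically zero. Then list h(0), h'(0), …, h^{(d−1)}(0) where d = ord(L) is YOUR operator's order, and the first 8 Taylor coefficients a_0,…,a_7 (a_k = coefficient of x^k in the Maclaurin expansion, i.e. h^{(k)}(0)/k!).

L = (-5632·x + 114688·x^3 + 131072·x^5) + (-16 + 1792·x^2 + 36864·x^4 + 65536·x^6)·Dx + (-352·x + 7168·x^3 + 8192·x^5)·Dx^2 + (-1 + 112·x^2 + 2304·x^4 + 4096·x^6)·Dx^3  (order 3).
h: a_k = 16, -64, -256, 512/3, 4096, -2048/15, -65536, 16384/315, …
ICs: h(0) = 16, h′(0) = -64, h′′(0) = -512.

f: a_k = 4, 0, -32, 0, 128/3, 0, -1024/45, 0, …
g: a_k = 0, 16, 0, -256/3, 0, 4096/5, 0, -65536/7, …
Weyl lclm of L_f,L_g ⇒ L₀ (ord ≤ 4).
h₀' ⇒ L via d/dx closure of L₀.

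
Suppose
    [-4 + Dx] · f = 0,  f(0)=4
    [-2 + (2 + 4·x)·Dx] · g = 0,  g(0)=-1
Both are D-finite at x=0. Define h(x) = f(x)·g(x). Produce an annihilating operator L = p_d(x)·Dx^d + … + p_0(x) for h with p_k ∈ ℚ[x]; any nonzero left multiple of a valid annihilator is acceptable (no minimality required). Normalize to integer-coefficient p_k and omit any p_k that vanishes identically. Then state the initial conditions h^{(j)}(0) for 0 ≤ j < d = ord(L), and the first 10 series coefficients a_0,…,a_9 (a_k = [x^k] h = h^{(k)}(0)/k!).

f: a_k = 4, 16, 32, 128/3, 128/3, 512/15, 1024/45, 4096/315, 2048/315, 8192/2835, …
g: a_k = -1, -1, 1/2, -1/2, 5/8, -7/8, 21/16, -33/16, 429/128, -715/128, …
Product ⇒ symmetric product L₀, ord ≤ 1.
L = (-5 - 8·x) + (1 + 2·x)·Dx  (order 1).
h: a_k = -4, -20, -46, -206/3, -449/6, -1949/30, -1643/36, -36047/1260, -135617/10080, -815221/90720, …
ICs: h(0) = -4.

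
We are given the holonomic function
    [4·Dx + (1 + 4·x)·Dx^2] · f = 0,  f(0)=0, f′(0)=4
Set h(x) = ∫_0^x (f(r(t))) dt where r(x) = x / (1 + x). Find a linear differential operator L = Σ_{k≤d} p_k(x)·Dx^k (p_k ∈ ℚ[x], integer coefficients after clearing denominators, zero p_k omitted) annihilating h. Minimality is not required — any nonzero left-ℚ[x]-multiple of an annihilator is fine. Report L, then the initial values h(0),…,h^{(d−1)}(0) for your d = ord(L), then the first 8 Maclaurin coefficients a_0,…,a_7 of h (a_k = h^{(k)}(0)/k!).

f: a_k = 0, 4, -8, 64/3, -64, 1024/5, -2048/3, 16384/7, …
h₀=f(r): pull back L_f along r ⇒ L₀.
h=∫₀ˣh₀: take L = L₀·Dx.
L = (6 + 10·x)·Dx^2 + (1 + 6·x + 5·x^2)·Dx^3  (order 3).
h: a_k = 0, 0, 2, -4, 31/3, -156/5, 1562/15, -372, …
ICs: h(0) = 0, h′(0) = 0, h′′(0) = 4.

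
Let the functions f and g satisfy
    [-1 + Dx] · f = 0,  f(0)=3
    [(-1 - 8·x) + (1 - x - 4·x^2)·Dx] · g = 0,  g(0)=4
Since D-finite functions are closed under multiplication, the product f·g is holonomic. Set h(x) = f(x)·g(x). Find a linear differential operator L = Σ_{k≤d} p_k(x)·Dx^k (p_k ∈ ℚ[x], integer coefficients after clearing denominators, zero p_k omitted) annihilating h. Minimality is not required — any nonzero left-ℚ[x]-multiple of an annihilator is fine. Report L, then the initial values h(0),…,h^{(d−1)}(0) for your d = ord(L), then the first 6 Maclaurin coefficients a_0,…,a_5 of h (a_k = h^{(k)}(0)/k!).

f: a_k = 3, 3, 3/2, 1/2, 1/8, 1/40, …
g: a_k = 4, 4, 20, 36, 116, 260, …
L₀ := L_f ⊗_s L_g (sym. prod.), ord ≤ 1.
L = (2 + 7·x - 4·x^2) + (-1 + x + 4·x^2)·Dx  (order 1).
h: a_k = 12, 24, 78, 176, 977/2, 5963/5, …
ICs: h(0) = 12.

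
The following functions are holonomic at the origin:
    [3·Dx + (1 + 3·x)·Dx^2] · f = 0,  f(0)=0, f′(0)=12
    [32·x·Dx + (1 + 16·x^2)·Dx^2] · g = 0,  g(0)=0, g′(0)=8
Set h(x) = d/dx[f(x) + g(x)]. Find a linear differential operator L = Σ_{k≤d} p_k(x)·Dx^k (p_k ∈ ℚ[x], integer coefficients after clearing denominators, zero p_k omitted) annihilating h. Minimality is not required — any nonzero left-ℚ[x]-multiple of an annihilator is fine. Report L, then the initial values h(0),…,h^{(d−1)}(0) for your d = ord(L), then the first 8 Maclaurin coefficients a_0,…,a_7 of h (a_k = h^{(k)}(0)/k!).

f: a_k = 0, 12, -18, 36, -81, 972/5, -486, 8748/7, …
g: a_k = 0, 8, 0, -128/3, 0, 2048/5, 0, -32768/7, …
f+g: L₀ = lclm(L_f,L_g), ord ≤ 2+2.
Derive L from L₀ (diff closure).
L = (-96 - 864·x + 4608·x^2 + 4608·x^3) + (-50 - 192·x + 672·x^2 + 9216·x^3 + 9216·x^4)·Dx + (-3 + 23·x + 96·x^2 + 512·x^3 + 2304·x^4 + 2304·x^5)·Dx^2  (order 2).
h: a_k = 20, -36, -20, -324, 3020, -2916, -24020, -26244, …
ICs: h(0) = 20, h′(0) = -36.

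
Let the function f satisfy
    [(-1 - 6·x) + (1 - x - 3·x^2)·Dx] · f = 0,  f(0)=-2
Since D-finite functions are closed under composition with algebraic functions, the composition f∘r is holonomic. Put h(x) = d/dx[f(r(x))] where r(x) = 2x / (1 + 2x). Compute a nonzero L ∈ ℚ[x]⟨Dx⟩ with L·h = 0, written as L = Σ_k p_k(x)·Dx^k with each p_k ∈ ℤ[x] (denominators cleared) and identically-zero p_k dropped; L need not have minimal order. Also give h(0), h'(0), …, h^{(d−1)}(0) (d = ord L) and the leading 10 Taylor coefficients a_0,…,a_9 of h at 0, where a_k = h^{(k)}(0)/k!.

L = (12 + 72·x + 576·x^2 + 672·x^3) + (-1 - 18·x - 48·x^2 + 136·x^3 + 336·x^4)·Dx  (order 1).
h: a_k = -4, -48, 0, -1152, 2880, -27648, 112896, -700416, 3317760, -17879040, …
ICs: h(0) = -4.

f: a_k = -2, -2, -8, -14, -38, -80, -194, -434, -1016, -2318, …
Change of var in L_f (x↦r) gives L₀.
Derive L from L₀ (diff closure).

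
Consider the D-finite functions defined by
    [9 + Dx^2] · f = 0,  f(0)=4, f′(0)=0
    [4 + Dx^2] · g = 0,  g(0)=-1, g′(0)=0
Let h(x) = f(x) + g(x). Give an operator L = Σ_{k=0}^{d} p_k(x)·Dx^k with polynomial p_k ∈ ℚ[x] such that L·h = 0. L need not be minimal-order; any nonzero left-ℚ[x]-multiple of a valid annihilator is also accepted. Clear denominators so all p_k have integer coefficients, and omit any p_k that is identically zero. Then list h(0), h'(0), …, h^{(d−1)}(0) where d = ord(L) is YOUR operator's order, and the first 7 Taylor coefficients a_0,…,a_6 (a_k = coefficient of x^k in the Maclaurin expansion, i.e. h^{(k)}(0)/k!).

f: a_k = 4, 0, -18, 0, 27/2, 0, -81/20, …
g: a_k = -1, 0, 2, 0, -2/3, 0, 4/45, …
f+g: L₀ = lclm(L_f,L_g), ord ≤ 2+2.
L = 36 + 13·Dx^2 + Dx^4  (order 4).
h: a_k = 3, 0, -16, 0, 77/6, 0, -713/180, …
ICs: h(0) = 3, h′(0) = 0, h′′(0) = -32, h′′′(0) = 0.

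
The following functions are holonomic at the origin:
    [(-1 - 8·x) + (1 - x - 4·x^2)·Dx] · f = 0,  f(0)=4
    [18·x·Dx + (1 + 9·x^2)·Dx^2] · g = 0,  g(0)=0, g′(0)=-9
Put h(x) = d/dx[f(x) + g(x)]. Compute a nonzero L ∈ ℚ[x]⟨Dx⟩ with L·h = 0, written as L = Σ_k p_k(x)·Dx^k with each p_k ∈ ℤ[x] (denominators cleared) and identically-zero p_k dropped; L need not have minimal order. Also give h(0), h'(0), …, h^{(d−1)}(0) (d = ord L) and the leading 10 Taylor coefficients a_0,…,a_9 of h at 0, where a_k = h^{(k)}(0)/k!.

f: a_k = 4, 4, 20, 36, 116, 260, 724, 1764, 4660, 11716, …
g: a_k = 0, -9, 0, 27, 0, -729/5, 0, 6561/7, 0, -6561, …
Sum ⇒ L₀ = lclm(L_f,L_g) in ℚ(x)⟨Dx⟩.
Differentiate: ansatz ord ≤ ord L₀ ⇒ L.
L = (-90 + 360·x + 6462·x^2 + 14688·x^3 + 63936·x^4 + 31104·x^6) + (36 + 294·x + 324·x^2 + 3198·x^3 + 13680·x^4 + 46080·x^5 + 3888·x^6 + 31104·x^7)·Dx + (-5 - 16·x - 160·x^2 + 96·x^3 - 555·x^4 + 2304·x^5 + 4896·x^6 + 1296·x^7 + 5184·x^8)·Dx^2  (order 2).
h: a_k = -5, 40, 189, 464, 571, 4344, 18909, 37280, 46395, 303560, …
ICs: h(0) = -5, h′(0) = 40.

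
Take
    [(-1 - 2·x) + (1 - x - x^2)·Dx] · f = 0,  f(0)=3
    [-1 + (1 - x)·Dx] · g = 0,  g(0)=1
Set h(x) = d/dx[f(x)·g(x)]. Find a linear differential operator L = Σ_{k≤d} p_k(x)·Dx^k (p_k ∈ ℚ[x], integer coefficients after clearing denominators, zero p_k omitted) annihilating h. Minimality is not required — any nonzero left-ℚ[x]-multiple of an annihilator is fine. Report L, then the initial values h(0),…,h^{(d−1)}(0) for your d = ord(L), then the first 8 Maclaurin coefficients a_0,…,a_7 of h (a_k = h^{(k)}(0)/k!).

L = (8 - 6·x - 12·x^2 + 12·x^4) + (-2 + 4·x + 3·x^2 - 8·x^3 + 3·x^5)·Dx  (order 1).
h: a_k = 6, 24, 63, 144, 300, 594, 1134, 2112, …
ICs: h(0) = 6.

f: a_k = 3, 3, 6, 9, 15, 24, 39, 63, …
g: a_k = 1, 1, 1, 1, 1, 1, 1, 1, …
Product ⇒ symmetric product L₀, ord ≤ 1.
Differentiate: ansatz ord ≤ ord L₀ ⇒ L.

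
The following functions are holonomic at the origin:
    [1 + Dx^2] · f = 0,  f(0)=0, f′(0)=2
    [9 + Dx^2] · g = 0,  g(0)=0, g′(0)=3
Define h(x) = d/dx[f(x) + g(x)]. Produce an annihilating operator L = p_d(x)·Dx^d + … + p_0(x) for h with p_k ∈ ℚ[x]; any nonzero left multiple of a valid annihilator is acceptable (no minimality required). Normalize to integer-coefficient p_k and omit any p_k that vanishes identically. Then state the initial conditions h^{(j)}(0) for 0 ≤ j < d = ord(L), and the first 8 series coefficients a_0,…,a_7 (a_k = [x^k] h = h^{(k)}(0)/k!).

L = 9 + 10·Dx^2 + Dx^4  (order 4).
h: a_k = 5, 0, -29/2, 0, 245/24, 0, -2189/720, 0, …
ICs: h(0) = 5, h′(0) = 0, h′′(0) = -29, h′′′(0) = 0.

f: a_k = 0, 2, 0, -1/3, 0, 1/60, 0, -1/2520, …
g: a_k = 0, 3, 0, -9/2, 0, 81/40, 0, -243/560, …
f+g: L₀ = lclm(L_f,L_g), ord ≤ 2+2.
h₀' ⇒ L via d/dx closure of L₀.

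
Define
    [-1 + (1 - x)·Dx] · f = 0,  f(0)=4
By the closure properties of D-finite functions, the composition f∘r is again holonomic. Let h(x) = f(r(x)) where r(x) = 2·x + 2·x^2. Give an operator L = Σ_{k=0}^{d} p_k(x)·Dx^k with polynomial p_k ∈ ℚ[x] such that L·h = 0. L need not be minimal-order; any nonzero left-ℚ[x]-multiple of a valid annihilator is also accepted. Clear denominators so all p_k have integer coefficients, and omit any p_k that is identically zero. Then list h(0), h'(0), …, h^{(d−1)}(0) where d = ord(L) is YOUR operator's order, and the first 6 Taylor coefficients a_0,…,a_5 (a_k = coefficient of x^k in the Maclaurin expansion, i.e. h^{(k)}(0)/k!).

f: a_k = 4, 4, 4, 4, 4, 4, …
h₀=f(r): pull back L_f along r ⇒ L₀.
L = (2 + 4·x) + (-1 + 2·x + 2·x^2)·Dx  (order 1).
h: a_k = 4, 8, 24, 64, 176, 480, …
ICs: h(0) = 4.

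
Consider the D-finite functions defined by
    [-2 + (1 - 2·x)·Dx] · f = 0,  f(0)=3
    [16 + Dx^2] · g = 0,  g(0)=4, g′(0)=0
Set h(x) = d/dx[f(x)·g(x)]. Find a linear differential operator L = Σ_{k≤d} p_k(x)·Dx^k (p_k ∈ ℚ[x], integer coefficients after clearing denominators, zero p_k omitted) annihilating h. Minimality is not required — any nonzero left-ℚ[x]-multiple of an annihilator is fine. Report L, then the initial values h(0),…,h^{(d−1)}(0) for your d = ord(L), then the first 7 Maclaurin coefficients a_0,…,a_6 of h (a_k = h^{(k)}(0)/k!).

f: a_k = 3, 6, 12, 24, 48, 96, 192, …
g: a_k = 4, 0, -32, 0, 128/3, 0, -1024/45, …
h₀=f·g: eliminate ⇒ L₀, order ≤ 1·2.
Derive L from L₀ (diff closure).
L = (8 - 64·x + 64·x^2) + (-4 + 8·x)·Dx + (1 - 4·x + 4·x^2)·Dx^2  (order 2).
h: a_k = 24, -96, -288, -256, -640, -9728/5, -68096/15, …
ICs: h(0) = 24, h′(0) = -96.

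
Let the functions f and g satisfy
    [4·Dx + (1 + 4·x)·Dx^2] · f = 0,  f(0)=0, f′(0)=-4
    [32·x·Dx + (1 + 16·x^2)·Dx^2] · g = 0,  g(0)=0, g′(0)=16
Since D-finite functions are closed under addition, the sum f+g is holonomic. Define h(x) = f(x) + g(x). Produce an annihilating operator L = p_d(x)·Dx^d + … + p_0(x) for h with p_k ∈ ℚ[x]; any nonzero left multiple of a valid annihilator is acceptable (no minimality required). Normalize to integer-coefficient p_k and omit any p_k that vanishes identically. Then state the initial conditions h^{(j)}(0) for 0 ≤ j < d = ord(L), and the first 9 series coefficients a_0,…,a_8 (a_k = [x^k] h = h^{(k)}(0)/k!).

L = (-32 - 384·x + 1536·x^2 + 2048·x^3)·Dx + (-16 - 64·x + 3072·x^3 + 4096·x^4)·Dx^2 + (-1 + 4·x + 32·x^2 + 128·x^3 + 768·x^4 + 1024·x^5)·Dx^3  (order 3).
h: a_k = 0, 12, 8, -320/3, 64, 3072/5, 2048/3, -81920/7, 8192, …
ICs: h(0) = 0, h′(0) = 12, h′′(0) = 16.

f: a_k = 0, -4, 8, -64/3, 64, -1024/5, 2048/3, -16384/7, 8192, …
g: a_k = 0, 16, 0, -256/3, 0, 4096/5, 0, -65536/7, 0, …
Sum ⇒ L₀ = lclm(L_f,L_g) in ℚ(x)⟨Dx⟩.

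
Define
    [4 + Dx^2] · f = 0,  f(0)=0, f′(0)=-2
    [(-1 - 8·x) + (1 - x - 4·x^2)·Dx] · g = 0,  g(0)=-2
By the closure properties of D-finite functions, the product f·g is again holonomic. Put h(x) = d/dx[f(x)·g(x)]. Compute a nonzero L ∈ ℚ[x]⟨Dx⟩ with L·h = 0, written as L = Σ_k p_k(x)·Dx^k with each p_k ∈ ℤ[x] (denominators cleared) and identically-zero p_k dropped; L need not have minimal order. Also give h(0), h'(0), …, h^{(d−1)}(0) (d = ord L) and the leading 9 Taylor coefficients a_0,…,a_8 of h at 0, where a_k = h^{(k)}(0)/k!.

f: a_k = 0, -2, 0, 4/3, 0, -4/15, 0, 8/315, 0, …
g: a_k = -2, -2, -10, -18, -58, -130, -362, -882, -2330, …
Product ⇒ symmetric product L₀, ord ≤ 2.
h=h₀': d/dx-closure on L₀ ⇒ L.
L = (18 - 8·x - 28·x^2 + 32·x^3 + 64·x^4) + (4 + 34·x + 24·x^2 + 64·x^3)·Dx + (-1 + x^2 + 8·x^3 + 16·x^4)·Dx^2  (order 2).
h: a_k = 4, 8, 52, 400/3, 516, 7096/5, 204524/45, 4020448/315, 11885876/315, …
ICs: h(0) = 4, h′(0) = 8.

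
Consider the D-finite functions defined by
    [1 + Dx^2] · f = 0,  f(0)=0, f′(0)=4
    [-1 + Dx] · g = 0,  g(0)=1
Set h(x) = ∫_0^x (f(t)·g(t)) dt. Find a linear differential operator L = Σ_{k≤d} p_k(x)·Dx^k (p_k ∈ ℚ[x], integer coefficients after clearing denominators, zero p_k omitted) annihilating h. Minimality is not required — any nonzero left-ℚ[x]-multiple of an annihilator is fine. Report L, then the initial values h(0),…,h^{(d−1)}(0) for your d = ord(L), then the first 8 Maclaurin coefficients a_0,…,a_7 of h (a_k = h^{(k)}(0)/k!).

L = 2·Dx - 2·Dx^2 + Dx^3  (order 3).
h: a_k = 0, 0, 2, 4/3, 1/3, 0, -1/45, -2/315, …
ICs: h(0) = 0, h′(0) = 0, h′′(0) = 4.

f: a_k = 0, 4, 0, -2/3, 0, 1/30, 0, -1/1260, …
g: a_k = 1, 1, 1/2, 1/6, 1/24, 1/120, 1/720, 1/5040, …
L₀ := L_f ⊗_s L_g (sym. prod.), ord ≤ 2.
Integrate: L := L₀·Dx.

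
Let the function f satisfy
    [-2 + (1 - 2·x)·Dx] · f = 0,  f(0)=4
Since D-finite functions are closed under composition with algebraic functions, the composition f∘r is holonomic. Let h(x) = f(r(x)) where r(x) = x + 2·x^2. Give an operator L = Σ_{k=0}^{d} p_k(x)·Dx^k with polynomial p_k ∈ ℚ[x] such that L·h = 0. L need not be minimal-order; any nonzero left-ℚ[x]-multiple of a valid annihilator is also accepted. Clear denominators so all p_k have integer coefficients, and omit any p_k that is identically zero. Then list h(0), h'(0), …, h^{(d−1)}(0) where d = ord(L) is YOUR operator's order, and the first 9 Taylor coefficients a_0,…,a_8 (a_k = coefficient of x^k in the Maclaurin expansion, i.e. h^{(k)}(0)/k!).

L = (2 + 8·x) + (-1 + 2·x + 4·x^2)·Dx  (order 1).
h: a_k = 4, 8, 32, 96, 320, 1024, 3328, 10752, 34816, …
ICs: h(0) = 4.

f: a_k = 4, 8, 16, 32, 64, 128, 256, 512, 1024, …
h₀=f(r): pull back L_f along r ⇒ L₀.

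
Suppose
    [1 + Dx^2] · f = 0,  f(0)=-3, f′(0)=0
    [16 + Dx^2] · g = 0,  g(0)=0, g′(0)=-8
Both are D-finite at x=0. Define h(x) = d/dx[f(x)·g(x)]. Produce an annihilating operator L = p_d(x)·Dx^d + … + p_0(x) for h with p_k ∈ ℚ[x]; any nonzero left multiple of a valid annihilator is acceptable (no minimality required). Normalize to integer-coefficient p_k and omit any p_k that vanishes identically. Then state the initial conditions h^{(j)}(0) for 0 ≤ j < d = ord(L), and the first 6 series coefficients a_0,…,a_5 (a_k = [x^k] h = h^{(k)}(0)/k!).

f: a_k = -3, 0, 3/2, 0, -1/8, 0, …
g: a_k = 0, -8, 0, 64/3, 0, -256/15, …
Sym-product of L_f,L_g gives L₀ (≤ ord 4).
h₀' ⇒ L via d/dx closure of L₀.
L = 225 + 34·Dx^2 + Dx^4  (order 4).
h: a_k = 24, 0, -228, 0, 421, 0, …
ICs: h(0) = 24, h′(0) = 0, h′′(0) = -456, h′′′(0) = 0.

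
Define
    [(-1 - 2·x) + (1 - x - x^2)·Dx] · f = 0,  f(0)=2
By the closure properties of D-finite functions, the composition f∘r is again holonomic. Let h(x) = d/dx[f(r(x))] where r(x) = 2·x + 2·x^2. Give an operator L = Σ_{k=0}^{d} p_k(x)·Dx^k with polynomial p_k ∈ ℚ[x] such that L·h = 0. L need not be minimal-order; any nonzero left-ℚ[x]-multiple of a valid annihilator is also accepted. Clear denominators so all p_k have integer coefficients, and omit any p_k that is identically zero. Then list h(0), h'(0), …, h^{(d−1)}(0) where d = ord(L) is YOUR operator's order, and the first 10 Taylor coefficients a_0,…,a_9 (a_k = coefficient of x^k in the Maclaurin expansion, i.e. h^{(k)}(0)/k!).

f: a_k = 2, 2, 4, 6, 10, 16, 26, 42, 68, 110, …
f∘r: x↦r, Dx↦Dx/r' in L_f ⇒ L₀.
h=h₀': d/dx-closure on L₀ ⇒ L.
L = (10 + 20·x + 60·x^2 + 80·x^3 + 40·x^4) + (-1 + 10·x^2 + 20·x^3 + 20·x^4 + 8·x^5)·Dx  (order 1).
h: a_k = 4, 40, 240, 1280, 6480, 31392, 147840, 682240, 3098880, 13902080, …
ICs: h(0) = 4.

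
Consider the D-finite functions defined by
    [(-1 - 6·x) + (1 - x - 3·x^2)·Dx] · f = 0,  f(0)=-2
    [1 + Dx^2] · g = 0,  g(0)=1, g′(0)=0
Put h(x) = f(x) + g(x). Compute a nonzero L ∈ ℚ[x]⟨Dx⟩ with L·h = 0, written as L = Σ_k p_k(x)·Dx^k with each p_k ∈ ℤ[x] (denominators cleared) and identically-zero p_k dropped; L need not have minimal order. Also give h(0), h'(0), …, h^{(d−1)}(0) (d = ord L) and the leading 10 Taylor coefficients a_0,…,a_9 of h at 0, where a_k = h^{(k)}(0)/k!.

L = (43 + 292·x + 307·x^2 + 624·x^3 + 45·x^4 + 54·x^5) + (-9 - 7·x - 6·x^2 + 91·x^3 + 144·x^4 + 27·x^5 + 27·x^6)·Dx + (43 + 292·x + 307·x^2 + 624·x^3 + 45·x^4 + 54·x^5)·Dx^2 + (-9 - 7·x - 6·x^2 + 91·x^3 + 144·x^4 + 27·x^5 + 27·x^6)·Dx^3  (order 3).
h: a_k = -1, -2, -17/2, -14, -911/24, -80, -139681/720, -434, -40965119/40320, -2318, …
ICs: h(0) = -1, h′(0) = -2, h′′(0) = -17.

f: a_k = -2, -2, -8, -14, -38, -80, -194, -434, -1016, -2318, …
g: a_k = 1, 0, -1/2, 0, 1/24, 0, -1/720, 0, 1/40320, 0, …
Weyl lclm of L_f,L_g ⇒ L₀ (ord ≤ 3).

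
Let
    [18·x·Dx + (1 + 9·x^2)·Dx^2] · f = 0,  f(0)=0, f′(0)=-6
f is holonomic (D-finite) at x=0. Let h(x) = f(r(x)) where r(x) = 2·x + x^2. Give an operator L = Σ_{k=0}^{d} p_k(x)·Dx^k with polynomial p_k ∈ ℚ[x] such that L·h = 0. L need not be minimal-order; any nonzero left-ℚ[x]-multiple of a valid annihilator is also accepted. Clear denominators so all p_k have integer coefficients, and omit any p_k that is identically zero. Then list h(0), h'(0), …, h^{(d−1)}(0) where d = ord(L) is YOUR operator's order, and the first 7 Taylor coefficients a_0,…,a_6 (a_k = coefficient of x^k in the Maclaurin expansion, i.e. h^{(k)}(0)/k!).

L = (-1 + 72·x + 144·x^2 + 108·x^3 + 27·x^4)·Dx + (1 + x + 36·x^2 + 72·x^3 + 45·x^4 + 9·x^5)·Dx^2  (order 2).
h: a_k = 0, -12, -6, 144, 216, -15012/5, -7758, …
ICs: h(0) = 0, h′(0) = -12.

f: a_k = 0, -6, 0, 18, 0, -486/5, 0, …
h₀=f(r): pull back L_f along r ⇒ L₀.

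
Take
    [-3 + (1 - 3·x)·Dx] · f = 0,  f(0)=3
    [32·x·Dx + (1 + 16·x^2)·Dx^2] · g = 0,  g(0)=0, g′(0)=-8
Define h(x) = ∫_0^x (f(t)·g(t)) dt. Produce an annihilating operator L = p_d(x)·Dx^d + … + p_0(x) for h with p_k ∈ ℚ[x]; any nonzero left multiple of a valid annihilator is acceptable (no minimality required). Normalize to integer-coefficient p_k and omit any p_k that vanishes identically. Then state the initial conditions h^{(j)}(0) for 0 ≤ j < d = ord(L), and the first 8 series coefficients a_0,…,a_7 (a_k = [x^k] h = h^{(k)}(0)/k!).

f: a_k = 3, 9, 27, 81, 243, 729, 2187, 6561, …
g: a_k = 0, -8, 0, 128/3, 0, -2048/5, 0, 32768/7, …
L₀ := L_f ⊗_s L_g (sym. prod.), ord ≤ 2.
∫: right-multiply L₀ by Dx.
L = 96·x·Dx + (6 - 32·x + 192·x^2)·Dx^2 + (-1 + 3·x - 16·x^2 + 48·x^3)·Dx^3  (order 3).
h: a_k = 0, 0, -12, -24, -22, -264/5, -1684/5, -30312/35, …
ICs: h(0) = 0, h′(0) = 0, h′′(0) = -24.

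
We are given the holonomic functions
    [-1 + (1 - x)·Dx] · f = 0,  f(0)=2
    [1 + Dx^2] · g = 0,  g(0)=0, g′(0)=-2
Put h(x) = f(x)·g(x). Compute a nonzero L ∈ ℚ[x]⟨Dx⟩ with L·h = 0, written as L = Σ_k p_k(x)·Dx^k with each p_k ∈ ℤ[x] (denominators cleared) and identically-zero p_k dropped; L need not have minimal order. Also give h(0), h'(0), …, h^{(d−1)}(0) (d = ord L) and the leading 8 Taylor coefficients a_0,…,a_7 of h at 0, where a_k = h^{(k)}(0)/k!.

f: a_k = 2, 2, 2, 2, 2, 2, 2, 2, …
g: a_k = 0, -2, 0, 1/3, 0, -1/60, 0, 1/2520, …
h₀=f·g: eliminate ⇒ L₀, order ≤ 1·2.
L = (-1 + x) + 2·Dx + (-1 + x)·Dx^2  (order 2).
h: a_k = 0, -4, -4, -10/3, -10/3, -101/30, -101/30, -4241/1260, …
ICs: h(0) = 0, h′(0) = -4.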